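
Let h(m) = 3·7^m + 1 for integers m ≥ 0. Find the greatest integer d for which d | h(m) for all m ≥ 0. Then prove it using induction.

d = 2

Computing the first values: h(0) = 4 and h(1) = 22; gcd(4, 22) = 2, so d ≤ 2.
We prove 2 | 3·7^m + 1 for all m ≥ 0 by induction on m.
Base case (m = 0): h(0) = 4 = 2·(2), so 2 | h(0).
Inductive step: assume the claim holds for m = r, i.e. 2 | h(r). Then
h(r+1) = 3·7^(r+1) + 1 = 7·(3·7^r + 1) - 6 = 7·h(r) - 6. The first term is divisible by 2 by the inductive hypothesis, and -6 is divisible by 2. Hence 2 | h(r+1).
Hence, by induction on m, the claim holds for every m ≥ 0.
Therefore the largest such d is 2.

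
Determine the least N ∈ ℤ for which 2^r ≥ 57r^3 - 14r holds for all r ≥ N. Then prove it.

N = 19

At r = 18: 262144 < 332172, so the inequality fails and N ≥ 19. We prove 2^r ≥ 57r^3 - 14r for all r ≥ 19.
For the base case r = 19: 2^r = 524288 and 57r^3 - 14r = 390697, so 524288 ≥ 390697.
Inductive step: suppose the statement holds for some p ≥ 19, so 2^p ≥ 57p^3 - 14p.
Then 2^(p + 1) = 2·(2^p) ≥ 2·(57p^3 - 14p).
Also, for p ≥ 19 we have 2·(57p^3 - 14p) ≥ 57(p+1)^3 - 14(p+1), since 2·(57p^3 - 14p) − (57(p+1)^3 - 14(p+1)) = 57p^3 - 171p^2 - 185p - 43, which is nonnegative for all p ≥ 19.
Combining, 2^(p + 1) ≥ 57(p+1)^3 - 14(p+1).
By induction, the statement is established for all r ≥ 19.
Hence the smallest such N is 19.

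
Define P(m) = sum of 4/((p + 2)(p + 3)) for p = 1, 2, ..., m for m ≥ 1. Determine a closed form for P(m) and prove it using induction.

We claim P(m) = 4m/(3(m + 3)) for all m ≥ 1.
Base step (m = 1): P(1) = 1/3, and the closed form gives 1/3. They agree.
Inductive step: suppose the statement holds for some p ≥ 1, so P(p) = 4p/(3(p + 3)).
Then P(p+1) = P(p) + (4/((p + 3)(p + 4))) = (4p/(3(p + 3))) + (4/((p + 3)(p + 4))).
Simplifying, P(p+1) = 4(p + 1)/(3(p + 4)) = 4(p+1)/(3((p+1) + 3)),
which is the closed form with m = p+1.
This completes the induction.

P(m) = 4m/(3(m + 3))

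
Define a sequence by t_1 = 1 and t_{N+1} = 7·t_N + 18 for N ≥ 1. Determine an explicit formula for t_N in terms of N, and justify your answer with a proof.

t_N = 4·7^(N - 1) - 3

Computing the first terms: t_1 = 1, t_2 = 25, t_3 = 193. This suggests t_N = 4·7^(N - 1) - 3.
For the base case N = 1: the formula gives 1 = 1 = t_1.
Inductive step: suppose the statement holds for some r ≥ 1, so t_r = 4·7^(r - 1) - 3.
Then t_{r+1} = 7·t_r + 18 = 7·(4·7^(r - 1) - 3) + 18 = 4·7^r - 3 = 4·7^((r+1) - 1) - 3,
which is the claimed formula at N = r+1.
By the principle of mathematical induction, the result holds for all N ≥ 1.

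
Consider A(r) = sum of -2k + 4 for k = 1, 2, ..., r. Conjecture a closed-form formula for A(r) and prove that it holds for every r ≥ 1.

We claim A(r) = -r(r - 3) for all r ≥ 1.
Base step (r = 1): A(1) = 2, and the closed form gives 2. They agree.
Suppose the result is true for r = k, so A(k) = k(-k + 3).
Then A(k+1) = A(k) + (-2k + 2) = (k(-k + 3)) + (-2k + 2).
Simplifying, A(k+1) = -(k - 2)(k + 1) = -(k+1)((k+1) - 3),
which is the closed form with r = k+1.
By induction, the statement is established for all r ≥ 1.

A(r) = -r(r - 3)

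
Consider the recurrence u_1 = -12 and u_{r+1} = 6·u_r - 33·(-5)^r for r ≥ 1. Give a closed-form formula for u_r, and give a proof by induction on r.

Computing the first terms: u_1 = -12, u_2 = 93, u_3 = -267. This suggests u_r = 3(-5)^r + 3·6^(r - 1).
For the base case r = 1: the formula gives -12 = -12 = u_1.
Suppose the result is true for r = j, so u_j = 3(-5)^j + 3·6^(j - 1).
Then u_{j+1} = 6·u_j - 33·(-5)^j = 6·(3(-5)^j + 3·6^(j - 1)) - 33·(-5)^j = 3(-5)^(j + 1) + 3·6^j = 3(-5)^(j+1) + 3·6^((j+1) - 1),
which is the claimed formula at r = j+1.
By induction, the statement is established for all r ≥ 1.

u_r = 3(-5)^r + 3·6^(r - 1)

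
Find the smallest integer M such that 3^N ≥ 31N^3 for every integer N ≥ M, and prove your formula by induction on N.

At N = 9: 19683 < 22599, so the inequality fails and M ≥ 10. We prove 3^N ≥ 31N^3 for all N ≥ 10.
Base case (N = 10): 3^N = 59049 and 31N^3 = 31000, so 59049 ≥ 31000.
Inductive step: suppose the statement holds for some k ≥ 10, so 3^k ≥ 31k^3.
Then 3^(k + 1) = 3·(3^k) ≥ 3·(31k^3).
Also, for k ≥ 10 we have 3·(31k^3) ≥ 31(k+1)^3, since 3 ≥ (1 + 1/k)^3 for all k ≥ 10.
Combining, 3^(k + 1) ≥ 31(k+1)^3.
By the principle of mathematical induction, the result holds for all N ≥ 10.
Hence the smallest such M is 10.

M = 10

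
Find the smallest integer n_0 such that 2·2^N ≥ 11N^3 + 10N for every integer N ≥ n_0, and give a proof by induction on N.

At N = 13: 16384 < 24297, so the inequality fails and n_0 ≥ 14. We prove 2·2^N ≥ 11N^3 + 10N for all N ≥ 14.
Base step (N = 14): 2·2^N = 32768 and 11N^3 + 10N = 30324, so 32768 ≥ 30324.
For the inductive step, assume it holds for an arbitrary j ≥ 14, so 2·2^j ≥ 11j^3 + 10j.
Then 2·2^(j + 1) = 2·(2·2^j) ≥ 2·(11j^3 + 10j).
Also, for j ≥ 14 we have 2·(11j^3 + 10j) ≥ 11(j+1)^3 + 10(j+1), since 2·(11j^3 + 10j) − (11(j+1)^3 + 10(j+1)) = 11j^3 - 33j^2 - 23j - 21, which is nonnegative for all j ≥ 14.
Combining, 2·2^(j + 1) ≥ 11(j+1)^3 + 10(j+1).
By the principle of mathematical induction, the result holds for all N ≥ 14.
Hence the smallest such n_0 is 14.

n_0 = 14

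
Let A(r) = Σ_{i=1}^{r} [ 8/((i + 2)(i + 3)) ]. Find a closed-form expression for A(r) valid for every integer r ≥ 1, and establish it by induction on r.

A(r) = 8r/(3(r + 3))

We claim A(r) = 8r/(3(r + 3)) for all r ≥ 1.
When r = 1: A(1) = 2/3, and the closed form gives 2/3. They agree.
Inductive step: suppose the statement holds for some i ≥ 1, so A(i) = 8i/(3(i + 3)).
Then A(i+1) = A(i) + (8/((i + 3)(i + 4))) = (8i/(3(i + 3))) + (8/((i + 3)(i + 4))).
Simplifying, A(i+1) = 8(i + 1)/(3(i + 4)) = 8(i+1)/(3((i+1) + 3)),
which is the closed form with r = i+1.
By induction, the statement is established for all r ≥ 1.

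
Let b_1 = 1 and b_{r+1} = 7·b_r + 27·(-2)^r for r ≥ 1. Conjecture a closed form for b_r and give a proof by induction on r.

Computing the first terms: b_1 = 1, b_2 = -47, b_3 = -221. This suggests b_r = -3(-2)^r - 5·7^(r - 1).
For the base case r = 1: the formula gives 1 = 1 = b_1.
For the inductive step, assume it holds for an arbitrary k ≥ 1, so b_k = -3(-2)^k - 5·7^(k - 1).
Then b_{k+1} = 7·b_k + 27·(-2)^k = 7·(-3(-2)^k - 5·7^(k - 1)) + 27·(-2)^k = -3(-2)^(k + 1) - 5·7^k = -3(-2)^(k+1) - 5·7^((k+1) - 1),
which is the claimed formula at r = k+1.
This completes the induction.

b_r = -3(-2)^r - 5·7^(r - 1)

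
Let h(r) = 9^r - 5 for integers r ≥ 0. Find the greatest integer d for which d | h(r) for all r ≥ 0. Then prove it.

d = 4

Computing the first values: h(0) = -4 and h(1) = 4; gcd(-4, 4) = 4, so d ≤ 4.
We prove 4 | 9^r - 5 for all r ≥ 0 by induction on r.
Base case (r = 0): h(0) = -4 = 4·(-1), so 4 | h(0).
Inductive step: suppose the statement holds for some k ≥ 0, i.e. 4 | h(k). Then
h(k+1) = 9^(k+1) - 5 = 9·(9^k - 5) + 40 = 9·h(k) + 40. The first term is divisible by 4 by the inductive hypothesis, and 40 is divisible by 4. Hence 4 | h(k+1).
By induction, the statement is established for all r ≥ 0.
Therefore the largest such d is 4.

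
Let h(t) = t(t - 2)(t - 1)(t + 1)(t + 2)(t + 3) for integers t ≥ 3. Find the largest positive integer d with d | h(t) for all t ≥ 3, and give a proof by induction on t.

Computing the first values: h(3) = 720 and h(4) = 5040; gcd(720, 5040) = 720, so d ≤ 720.
We prove 720 | t(t - 2)(t - 1)(t + 1)(t + 2)(t + 3) for all t ≥ 3 by induction on t.
Base step (t = 3): h(3) = 720 = 720·(1), so 720 | h(3).
For the inductive step, assume it holds for an arbitrary r ≥ 3, i.e. 720 | h(r). Then
h(r+1) − h(r) = (r-1)·r·(r+1)·(r+2)·(r+3)·(r+4) − (r-2)·(r-1)·r·(r+1)·(r+2)·(r+3) = (r-1)·r·(r+1)·(r+2)·(r+3)·[(r+4) − (r-2)] = 6·(r-1)·r·(r+1)·(r+2)·(r+3). The product of 5 consecutive integers is divisible by (5)! = 120, so h(r+1) − h(r) is divisible by 6·120 = 720. By the inductive hypothesis 720 | h(r), hence 720 | h(r+1).
This completes the induction.
Therefore the largest such d is 720.

d = 720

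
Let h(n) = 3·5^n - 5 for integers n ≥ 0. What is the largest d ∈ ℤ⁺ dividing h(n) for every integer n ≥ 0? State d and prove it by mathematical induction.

Computing the first values: h(0) = -2 and h(1) = 10; gcd(-2, 10) = 2, so d ≤ 2.
We prove 2 | 3·5^n - 5 for all n ≥ 0 by induction on n.
When n = 0: h(0) = -2 = 2·(-1), so 2 | h(0).
For the inductive step, assume it holds for an arbitrary k ≥ 0, i.e. 2 | h(k). Then
h(k+1) = 3·5^(k+1) - 5 = 5·(3·5^k - 5) + 20 = 5·h(k) + 20. The first term is divisible by 2 by the inductive hypothesis, and 20 is divisible by 2. Hence 2 | h(k+1).
By the principle of mathematical induction, the result holds for all n ≥ 0.
Therefore the largest such d is 2.

d = 2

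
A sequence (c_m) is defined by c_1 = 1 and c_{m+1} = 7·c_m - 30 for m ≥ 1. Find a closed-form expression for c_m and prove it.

c_m = -4·7^(m - 1) + 5

Computing the first terms: c_1 = 1, c_2 = -23, c_3 = -191. This suggests c_m = -4·7^(m - 1) + 5.
When m = 1: the formula gives 1 = 1 = c_1.
Inductive step: suppose the statement holds for some j ≥ 1, so c_j = -4·7^(j - 1) + 5.
Then c_{j+1} = 7·c_j - 30 = 7·(-4·7^(j - 1) + 5) - 30 = -4·7^j + 5 = -4·7^((j+1) - 1) + 5,
which is the claimed formula at m = j+1.
This completes the induction.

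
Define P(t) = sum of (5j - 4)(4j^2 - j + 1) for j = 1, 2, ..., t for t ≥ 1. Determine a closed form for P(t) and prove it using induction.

We claim P(t) = t(5t^3 + 3t^2 - t - 3) for all t ≥ 1.
Base case (t = 1): P(1) = 4, and the closed form gives 4. They agree.
Inductive step: suppose the statement holds for some j ≥ 1, so P(j) = j(5j^3 + 3j^2 - j - 3).
Then P(j+1) = P(j) + (-(j - 4(j + 1)^2)(5j + 1)) = (j(5j^3 + 3j^2 - j - 3)) + (-(j - 4(j + 1)^2)(5j + 1)).
Simplifying, P(j+1) = (j + 1)(5j^3 + 18j^2 + 20j + 4) = (j+1)(5(j+1)^3 + 3(j+1)^2 - (j+1) - 3),
which is the closed form with t = j+1.
By induction, the statement is established for all t ≥ 1.

P(t) = t(5t^3 + 3t^2 - t - 3)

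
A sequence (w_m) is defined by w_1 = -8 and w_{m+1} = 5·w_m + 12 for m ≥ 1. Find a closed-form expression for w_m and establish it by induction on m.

Computing the first terms: w_1 = -8, w_2 = -28, w_3 = -128. This suggests w_m = -5^m - 3.
For the base case m = 1: the formula gives -8 = -8 = w_1.
For the inductive step, assume it holds for an arbitrary p ≥ 1, so w_p = -5^p - 3.
Then w_{p+1} = 5·w_p + 12 = 5·(-5^p - 3) + 12 = -5^(p + 1) - 3,
which is the claimed formula at m = p+1.
By the principle of mathematical induction, the result holds for all m ≥ 1.

w_m = -5^m - 3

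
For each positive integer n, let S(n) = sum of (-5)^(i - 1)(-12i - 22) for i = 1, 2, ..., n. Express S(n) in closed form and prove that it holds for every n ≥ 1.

S(n) = 2(-5)^n(n + 2) - 4

We claim S(n) = 2(-5)^n(n + 2) - 4 for all n ≥ 1.
For the base case n = 1: S(1) = -34, and the closed form gives -34. They agree.
Suppose the result is true for n = i, so S(i) = 2(-5)^i(i + 2) - 4.
Then S(i+1) = S(i) + ((-5)^i(-12i - 34)) = (2(-5)^i(i + 2) - 4) + ((-5)^i(-12i - 34)).
Simplifying, S(i+1) = -10(-5)^i·i - 30(-5)^i - 4 = 2(-5)^(i+1)((i+1) + 2) - 4,
which is the closed form with n = i+1.
By induction, the statement is established for all n ≥ 1.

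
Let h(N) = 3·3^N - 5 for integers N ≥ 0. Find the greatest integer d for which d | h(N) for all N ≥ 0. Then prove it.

d = 2

Computing the first values: h(0) = -2 and h(1) = 4; gcd(-2, 4) = 2, so d ≤ 2.
We prove 2 | 3·3^N - 5 for all N ≥ 0 by induction on N.
When N = 0: h(0) = -2 = 2·(-1), so 2 | h(0).
Suppose the result is true for N = r, i.e. 2 | h(r). Then
h(r+1) = 3·3^(r+1) - 5 = 3·(3·3^r - 5) + 10 = 3·h(r) + 10. The first term is divisible by 2 by the inductive hypothesis, and 10 is divisible by 2. Hence 2 | h(r+1).
By induction, the statement is established for all N ≥ 0.
Therefore the largest such d is 2.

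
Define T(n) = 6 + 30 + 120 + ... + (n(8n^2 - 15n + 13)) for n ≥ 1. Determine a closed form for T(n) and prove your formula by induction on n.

We claim T(n) = n(n + 1)(2n^2 - 3n + 4) for all n ≥ 1.
When n = 1: T(1) = 6, and the closed form gives 6. They agree.
Inductive step: suppose the statement holds for some r ≥ 1, so T(r) = r(2r^3 - r^2 + r + 4).
Then T(r+1) = T(r) + (8r^3 + 9r^2 + 7r + 6) = (r(2r^3 - r^2 + r + 4)) + (8r^3 + 9r^2 + 7r + 6).
Simplifying, T(r+1) = (r + 1)(r + 2)(2r^2 + r + 3) = (r+1)((r+1) + 1)(2(r+1)^2 - 3(r+1) + 4),
which is the closed form with n = r+1.
By induction, the statement is established for all n ≥ 1.

T(n) = n(n + 1)(2n^2 - 3n + 4)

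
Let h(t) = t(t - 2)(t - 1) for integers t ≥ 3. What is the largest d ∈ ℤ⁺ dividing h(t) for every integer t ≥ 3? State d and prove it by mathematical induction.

Computing the first values: h(3) = 6 and h(4) = 24; gcd(6, 24) = 6, so d ≤ 6.
We prove 6 | t(t - 2)(t - 1) for all t ≥ 3 by induction on t.
Base step (t = 3): h(3) = 6 = 6·(1), so 6 | h(3).
Inductive step: suppose the statement holds for some r ≥ 3, i.e. 6 | h(r). Then
h(r+1) − h(r) = (r-1)·r·(r+1) − (r-2)·(r-1)·r = (r-1)·r·[(r+1) − (r-2)] = 3·(r-1)·r. The product of 2 consecutive integers is divisible by (2)! = 2, so h(r+1) − h(r) is divisible by 3·2 = 6. By the inductive hypothesis 6 | h(r), hence 6 | h(r+1).
Hence, by induction on t, the claim holds for every t ≥ 3.
Therefore the largest such d is 6.

d = 6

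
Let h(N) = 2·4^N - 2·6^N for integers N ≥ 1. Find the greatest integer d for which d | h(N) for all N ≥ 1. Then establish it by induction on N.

d = 4

Computing the first values: h(1) = -4 and h(2) = -40; gcd(-4, -40) = 4, so d ≤ 4.
We prove 4 | 2·4^N - 2·6^N for all N ≥ 1 by induction on N.
Base case (N = 1): h(1) = -4 = 4·(-1), so 4 | h(1).
Inductive step: assume the claim holds for N = i, i.e. 4 | h(i). Then
h(i+1) − 6·h(i) = (2·4^(i+1) - 2·6^(i+1)) − 6·(2·4^i - 2·6^i) = (2)·4^i·(4 − 6) = (-4)·4^i. Since 4 | h(i) by the inductive hypothesis, 4 | 6·h(i); and 4 | -4 since -4 = 4·-1. Therefore 4 | h(i+1).
By induction, the statement is established for all N ≥ 1.
Therefore the largest such d is 4.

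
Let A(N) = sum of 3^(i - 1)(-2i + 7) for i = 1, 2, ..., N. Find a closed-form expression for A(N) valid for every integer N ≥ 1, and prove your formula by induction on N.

We claim A(N) = 3^N(-N + 4) - 4 for all N ≥ 1.
For the base case N = 1: A(1) = 5, and the closed form gives 5. They agree.
For the inductive step, assume it holds for an arbitrary i ≥ 1, so A(i) = 3^i(-i + 4) - 4.
Then A(i+1) = A(i) + (3^i(-2i + 5)) = (3^i(-i + 4) - 4) + (3^i(-2i + 5)).
Simplifying, A(i+1) = -3^(i + 1)i + 3^(i + 2) - 4 = 3^(i+1)(-(i+1) + 4) - 4,
which is the closed form with N = i+1.
This completes the induction.

A(N) = 3^N(-N + 4) - 4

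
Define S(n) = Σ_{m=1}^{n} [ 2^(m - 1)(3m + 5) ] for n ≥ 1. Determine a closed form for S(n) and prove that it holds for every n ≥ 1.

We claim S(n) = 2^n(3n + 2) - 2 for all n ≥ 1.
Base step (n = 1): S(1) = 8, and the closed form gives 8. They agree.
Inductive step: assume the claim holds for n = m, so S(m) = 2^m(3m + 2) - 2.
Then S(m+1) = S(m) + (2^m(3m + 8)) = (2^m(3m + 2) - 2) + (2^m(3m + 8)).
Simplifying, S(m+1) = 6·2^m·m + 10·2^m - 2 = 2^(m+1)(3(m+1) + 2) - 2,
which is the closed form with n = m+1.
By the principle of mathematical induction, the result holds for all n ≥ 1.

S(n) = 2^n(3n + 2) - 2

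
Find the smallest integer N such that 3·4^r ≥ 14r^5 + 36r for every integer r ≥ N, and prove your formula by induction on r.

At r = 9: 786432 < 827010, so the inequality fails and N ≥ 10. We prove 3·4^r ≥ 14r^5 + 36r for all r ≥ 10.
Base step (r = 10): 3·4^r = 3145728 and 14r^5 + 36r = 1400360, so 3145728 ≥ 1400360.
Inductive step: suppose the statement holds for some p ≥ 10, so 3·4^p ≥ 14p^5 + 36p.
Then 3·4^(p + 1) = 4·(3·4^p) ≥ 4·(14p^5 + 36p).
Also, for p ≥ 10 we have 4·(14p^5 + 36p) ≥ 14(p+1)^5 + 36(p+1), since 4·(14p^5 + 36p) − (14(p+1)^5 + 36(p+1)) = 42p^5 - 70p^4 - 140p^3 - 140p^2 + 38p - 50, which is nonnegative for all p ≥ 10.
Combining, 3·4^(p + 1) ≥ 14(p+1)^5 + 36(p+1).
Hence, by induction on r, the claim holds for every r ≥ 10.
Hence the smallest such N is 10.

N = 10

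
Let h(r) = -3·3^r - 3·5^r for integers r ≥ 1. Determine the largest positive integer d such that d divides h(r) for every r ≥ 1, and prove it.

Computing the first values: h(1) = -24 and h(2) = -102; gcd(-24, -102) = 6, so d ≤ 6.
We prove 6 | -3·3^r - 3·5^r for all r ≥ 1 by induction on r.
Base step (r = 1): h(1) = -24 = 6·(-4), so 6 | h(1).
Inductive step: suppose the statement holds for some i ≥ 1, i.e. 6 | h(i). Then
h(i+1) − 5·h(i) = (-3·3^(i+1) - 3·5^(i+1)) − 5·(-3·3^i - 3·5^i) = (-3)·3^i·(3 − 5) = (6)·3^i. Since 6 | h(i) by the inductive hypothesis, 6 | 5·h(i); and 6 | 6 since 6 = 6·1. Therefore 6 | h(i+1).
By the principle of mathematical induction, the result holds for all r ≥ 1.
Therefore the largest such d is 6.

d = 6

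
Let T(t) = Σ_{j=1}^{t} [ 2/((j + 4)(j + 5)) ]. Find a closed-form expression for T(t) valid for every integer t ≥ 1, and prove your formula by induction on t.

We claim T(t) = 2t/(5(t + 5)) for all t ≥ 1.
Base step (t = 1): T(1) = 1/15, and the closed form gives 1/15. They agree.
Suppose the result is true for t = j, so T(j) = 2j/(5(j + 5)).
Then T(j+1) = T(j) + (2/((j + 5)(j + 6))) = (2j/(5(j + 5))) + (2/((j + 5)(j + 6))).
Simplifying, T(j+1) = 2(j + 1)/(5(j + 6)) = 2(j+1)/(5((j+1) + 5)),
which is the closed form with t = j+1.
This completes the induction.

T(t) = 2t/(5(t + 5))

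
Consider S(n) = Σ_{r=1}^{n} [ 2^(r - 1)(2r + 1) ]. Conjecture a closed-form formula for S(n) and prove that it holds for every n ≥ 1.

We claim S(n) = 2^n(2n - 1) + 1 for all n ≥ 1.
Base step (n = 1): S(1) = 3, and the closed form gives 3. They agree.
Inductive step: suppose the statement holds for some r ≥ 1, so S(r) = 2^r(2r - 1) + 1.
Then S(r+1) = S(r) + (2^r(2r + 3)) = (2^r(2r - 1) + 1) + (2^r(2r + 3)).
Simplifying, S(r+1) = 2^(r + 1) + 2^(r + 2)r + 1 = 2^(r+1)(2(r+1) - 1) + 1,
which is the closed form with n = r+1.
By induction, the statement is established for all n ≥ 1.

S(n) = 2^n(2n - 1) + 1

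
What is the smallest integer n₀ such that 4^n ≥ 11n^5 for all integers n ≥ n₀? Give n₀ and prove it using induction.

n₀ = 11

At n = 10: 1048576 < 1100000, so the inequality fails and n₀ ≥ 11. We prove 4^n ≥ 11n^5 for all n ≥ 11.
Base step (n = 11): 4^n = 4194304 and 11n^5 = 1771561, so 4194304 ≥ 1771561.
For the inductive step, assume it holds for an arbitrary p ≥ 11, so 4^p ≥ 11p^5.
Then 4^(p + 1) = 4·(4^p) ≥ 4·(11p^5).
Also, for p ≥ 11 we have 4·(11p^5) ≥ 11(p+1)^5, since 4 ≥ (1 + 1/p)^5 for all p ≥ 11.
Combining, 4^(p + 1) ≥ 11(p+1)^5.
By the principle of mathematical induction, the result holds for all n ≥ 11.
Hence the smallest such n₀ is 11.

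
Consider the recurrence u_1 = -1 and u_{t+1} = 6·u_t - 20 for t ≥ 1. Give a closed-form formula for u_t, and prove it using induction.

u_t = -5·6^(t - 1) + 4

Computing the first terms: u_1 = -1, u_2 = -26, u_3 = -176. This suggests u_t = -5·6^(t - 1) + 4.
For the base case t = 1: the formula gives -1 = -1 = u_1.
Inductive step: suppose the statement holds for some k ≥ 1, so u_k = -5·6^(k - 1) + 4.
Then u_{k+1} = 6·u_k - 20 = 6·(-5·6^(k - 1) + 4) - 20 = -5·6^k + 4 = -5·6^((k+1) - 1) + 4,
which is the claimed formula at t = k+1.
By induction, the statement is established for all t ≥ 1.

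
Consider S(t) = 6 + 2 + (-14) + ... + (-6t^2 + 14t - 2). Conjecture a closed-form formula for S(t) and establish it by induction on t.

S(t) = -2t(t^2 - 2t - 2)

We claim S(t) = -2t(t^2 - 2t - 2) for all t ≥ 1.
Base step (t = 1): S(1) = 6, and the closed form gives 6. They agree.
Inductive step: suppose the statement holds for some m ≥ 1, so S(m) = 2m(-m^2 + 2m + 2).
Then S(m+1) = S(m) + (-6m^2 + 2m + 6) = (2m(-m^2 + 2m + 2)) + (-6m^2 + 2m + 6).
Simplifying, S(m+1) = -2(m + 1)(m^2 - 3) = -2(m+1)((m+1)^2 - 2(m+1) - 2),
which is the closed form with t = m+1.
This completes the induction.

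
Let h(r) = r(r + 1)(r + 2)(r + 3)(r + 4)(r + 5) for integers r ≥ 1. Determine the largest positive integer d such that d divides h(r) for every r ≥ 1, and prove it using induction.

Computing the first values: h(1) = 720 and h(2) = 5040; gcd(720, 5040) = 720, so d ≤ 720.
We prove 720 | r(r + 1)(r + 2)(r + 3)(r + 4)(r + 5) for all r ≥ 1 by induction on r.
For the base case r = 1: h(1) = 720 = 720·(1), so 720 | h(1).
Inductive step: assume the claim holds for r = p, i.e. 720 | h(p). Then
h(p+1) − h(p) = (p+1)·(p+2)·(p+3)·(p+4)·(p+5)·(p+6) − p·(p+1)·(p+2)·(p+3)·(p+4)·(p+5) = (p+1)·(p+2)·(p+3)·(p+4)·(p+5)·[(p+6) − p] = 6·(p+1)·(p+2)·(p+3)·(p+4)·(p+5). The product of 5 consecutive integers is divisible by (5)! = 120, so h(p+1) − h(p) is divisible by 6·120 = 720. By the inductive hypothesis 720 | h(p), hence 720 | h(p+1).
This completes the induction.
Therefore the largest such d is 720.

d = 720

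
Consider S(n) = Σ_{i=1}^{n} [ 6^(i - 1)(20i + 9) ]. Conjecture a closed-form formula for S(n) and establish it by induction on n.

We claim S(n) = 6^n(4n + 1) - 1 for all n ≥ 1.
For the base case n = 1: S(1) = 29, and the closed form gives 29. They agree.
Suppose the result is true for n = i, so S(i) = 6^i(4i + 1) - 1.
Then S(i+1) = S(i) + (6^i(20i + 29)) = (6^i(4i + 1) - 1) + (6^i(20i + 29)).
Simplifying, S(i+1) = 24·6^i·i + 30·6^i - 1 = 6^(i+1)(4(i+1) + 1) - 1,
which is the closed form with n = i+1.
Hence, by induction on n, the claim holds for every n ≥ 1.

S(n) = 6^n(4n + 1) - 1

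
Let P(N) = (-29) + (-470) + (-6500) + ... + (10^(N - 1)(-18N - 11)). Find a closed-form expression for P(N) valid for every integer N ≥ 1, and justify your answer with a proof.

We claim P(N) = -10^N(2N + 1) + 1 for all N ≥ 1.
When N = 1: P(1) = -29, and the closed form gives -29. They agree.
For the inductive step, assume it holds for an arbitrary p ≥ 1, so P(p) = -10^p(2p + 1) + 1.
Then P(p+1) = P(p) + (10^p(-18p - 29)) = (-10^p(2p + 1) + 1) + (10^p(-18p - 29)).
Simplifying, P(p+1) = -20·10^p·p - 30·10^p + 1 = -10^(p+1)(2(p+1) + 1) + 1,
which is the closed form with N = p+1.
By the principle of mathematical induction, the result holds for all N ≥ 1.

P(N) = -10^N(2N + 1) + 1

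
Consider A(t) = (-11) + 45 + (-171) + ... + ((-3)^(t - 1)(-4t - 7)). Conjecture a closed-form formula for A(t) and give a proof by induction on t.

We claim A(t) = (-3)^t(t + 2) - 2 for all t ≥ 1.
For the base case t = 1: A(1) = -11, and the closed form gives -11. They agree.
Inductive step: assume the claim holds for t = r, so A(r) = (-3)^r(r + 2) - 2.
Then A(r+1) = A(r) + ((-3)^r(-4r - 11)) = ((-3)^r(r + 2) - 2) + ((-3)^r(-4r - 11)).
Simplifying, A(r+1) = -3(-3)^r·r - 9(-3)^r - 2 = (-3)^(r+1)((r+1) + 2) - 2,
which is the closed form with t = r+1.
By the principle of mathematical induction, the result holds for all t ≥ 1.

A(t) = (-3)^t(t + 2) - 2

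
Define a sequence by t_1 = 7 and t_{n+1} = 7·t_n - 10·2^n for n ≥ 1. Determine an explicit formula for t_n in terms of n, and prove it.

t_n = 2^(n + 1) + 3·7^(n - 1)

Computing the first terms: t_1 = 7, t_2 = 29, t_3 = 163. This suggests t_n = 2^(n + 1) + 3·7^(n - 1).
When n = 1: the formula gives 7 = 7 = t_1.
Inductive step: assume the claim holds for n = r, so t_r = 2^(r + 1) + 3·7^(r - 1).
Then t_{r+1} = 7·t_r - 10·2^r = 7·(2^(r + 1) + 3·7^(r - 1)) - 10·2^r = 2^(r + 2) + 3·7^r = 2^((r+1) + 1) + 3·7^((r+1) - 1),
which is the claimed formula at n = r+1.
This completes the induction.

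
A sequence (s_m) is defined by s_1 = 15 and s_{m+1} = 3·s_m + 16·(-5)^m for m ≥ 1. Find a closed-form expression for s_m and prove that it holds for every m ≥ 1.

Computing the first terms: s_1 = 15, s_2 = -35, s_3 = 295. This suggests s_m = -2(-5)^m + 5·3^(m - 1).
For the base case m = 1: the formula gives 15 = 15 = s_1.
Inductive step: assume the claim holds for m = i, so s_i = -2(-5)^i + 5·3^(i - 1).
Then s_{i+1} = 3·s_i + 16·(-5)^i = 3·(-2(-5)^i + 5·3^(i - 1)) + 16·(-5)^i = -2(-5)^(i + 1) + 5·3^i = -2(-5)^(i+1) + 5·3^((i+1) - 1),
which is the claimed formula at m = i+1.
By induction, the statement is established for all m ≥ 1.

s_m = -2(-5)^m + 5·3^(m - 1)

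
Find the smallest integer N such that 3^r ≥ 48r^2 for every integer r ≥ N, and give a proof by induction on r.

N = 8

At r = 7: 2187 < 2352, so the inequality fails and N ≥ 8. We prove 3^r ≥ 48r^2 for all r ≥ 8.
Base step (r = 8): 3^r = 6561 and 48r^2 = 3072, so 6561 ≥ 3072.
Inductive step: assume the claim holds for r = i, so 3^i ≥ 48i^2.
Then 3^(i + 1) = 3·(3^i) ≥ 3·(48i^2).
Also, for i ≥ 8 we have 3·(48i^2) ≥ 48(i+1)^2, since 3 ≥ (1 + 1/i)^2 for all i ≥ 8.
Combining, 3^(i + 1) ≥ 48(i+1)^2.
By induction, the statement is established for all r ≥ 8.
Hence the smallest such N is 8.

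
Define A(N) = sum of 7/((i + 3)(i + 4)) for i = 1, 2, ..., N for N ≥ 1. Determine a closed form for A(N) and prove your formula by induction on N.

A(N) = 7N/(4(N + 4))

We claim A(N) = 7N/(4(N + 4)) for all N ≥ 1.
Base step (N = 1): A(1) = 7/20, and the closed form gives 7/20. They agree.
Inductive step: assume the claim holds for N = i, so A(i) = 7i/(4(i + 4)).
Then A(i+1) = A(i) + (7/((i + 4)(i + 5))) = (7i/(4(i + 4))) + (7/((i + 4)(i + 5))).
Simplifying, A(i+1) = 7(i + 1)/(4(i + 5)) = 7(i+1)/(4((i+1) + 4)),
which is the closed form with N = i+1.
By the principle of mathematical induction, the result holds for all N ≥ 1.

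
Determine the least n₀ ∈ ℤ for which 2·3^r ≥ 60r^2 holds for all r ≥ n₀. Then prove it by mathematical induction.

n₀ = 7

At r = 6: 1458 < 2160, so the inequality fails and n₀ ≥ 7. We prove 2·3^r ≥ 60r^2 for all r ≥ 7.
When r = 7: 2·3^r = 4374 and 60r^2 = 2940, so 4374 ≥ 2940.
Suppose the result is true for r = k, so 2·3^k ≥ 60k^2.
Then 2·3^(k + 1) = 3·(2·3^k) ≥ 3·(60k^2).
Also, for k ≥ 7 we have 3·(60k^2) ≥ 60(k+1)^2, since 3 ≥ (1 + 1/k)^2 for all k ≥ 7.
Combining, 2·3^(k + 1) ≥ 60(k+1)^2.
This completes the induction.
Hence the smallest such n₀ is 7.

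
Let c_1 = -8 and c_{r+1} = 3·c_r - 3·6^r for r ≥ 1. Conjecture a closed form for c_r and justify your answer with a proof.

c_r = -2·3^(r - 1) - 6^r

Computing the first terms: c_1 = -8, c_2 = -42, c_3 = -234. This suggests c_r = -2·3^(r - 1) - 6^r.
For the base case r = 1: the formula gives -8 = -8 = c_1.
Suppose the result is true for r = p, so c_p = -2·3^(p - 1) - 6^p.
Then c_{p+1} = 3·c_p - 3·6^p = 3·(-2·3^(p - 1) - 6^p) - 3·6^p = -2·3^p - 6^(p + 1) = -2·3^((p+1) - 1) - 6^(p+1),
which is the claimed formula at r = p+1.
Hence, by induction on r, the claim holds for every r ≥ 1.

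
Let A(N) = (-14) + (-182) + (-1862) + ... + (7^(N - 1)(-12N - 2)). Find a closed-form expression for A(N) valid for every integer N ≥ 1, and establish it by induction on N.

A(N) = -2·7^N·N

We claim A(N) = -2·7^N·N for all N ≥ 1.
Base step (N = 1): A(1) = -14, and the closed form gives -14. They agree.
Inductive step: assume the claim holds for N = k, so A(k) = -2·7^k·k.
Then A(k+1) = A(k) + (7^k(-12k - 14)) = (-2·7^k·k) + (7^k(-12k - 14)).
Simplifying, A(k+1) = 14·7^k(-k - 1) = -2·7^(k+1)·(k+1),
which is the closed form with N = k+1.
Hence, by induction on N, the claim holds for every N ≥ 1.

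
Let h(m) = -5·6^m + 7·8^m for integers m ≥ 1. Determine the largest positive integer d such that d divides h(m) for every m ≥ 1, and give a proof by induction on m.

d = 2

Computing the first values: h(1) = 26 and h(2) = 268; gcd(26, 268) = 2, so d ≤ 2.
We prove 2 | -5·6^m + 7·8^m for all m ≥ 1 by induction on m.
Base case (m = 1): h(1) = 26 = 2·(13), so 2 | h(1).
Inductive step: suppose the statement holds for some r ≥ 1, i.e. 2 | h(r). Then
h(r+1) − 8·h(r) = (-5·6^(r+1) + 7·8^(r+1)) − 8·(-5·6^r + 7·8^r) = (-5)·6^r·(6 − 8) = (10)·6^r. Since 2 | h(r) by the inductive hypothesis, 2 | 8·h(r); and 2 | 10 since 10 = 2·5. Therefore 2 | h(r+1).
By induction, the statement is established for all m ≥ 1.
Therefore the largest such d is 2.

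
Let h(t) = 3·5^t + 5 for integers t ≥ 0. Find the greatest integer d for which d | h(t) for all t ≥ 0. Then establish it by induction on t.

Computing the first values: h(0) = 8 and h(1) = 20; gcd(8, 20) = 4, so d ≤ 4.
We prove 4 | 3·5^t + 5 for all t ≥ 0 by induction on t.
Base case (t = 0): h(0) = 8 = 4·(2), so 4 | h(0).
Inductive step: assume the claim holds for t = r, i.e. 4 | h(r). Then
h(r+1) = 3·5^(r+1) + 5 = 5·(3·5^r + 5) - 20 = 5·h(r) - 20. The first term is divisible by 4 by the inductive hypothesis, and -20 is divisible by 4. Hence 4 | h(r+1).
By induction, the statement is established for all t ≥ 0.
Therefore the largest such d is 4.

d = 4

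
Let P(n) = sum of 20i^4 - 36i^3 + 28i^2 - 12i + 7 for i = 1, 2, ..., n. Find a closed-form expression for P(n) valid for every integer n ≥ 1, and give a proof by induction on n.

We claim P(n) = n(4n^4 + n^3 - 2n^2 - n + 5) for all n ≥ 1.
Base case (n = 1): P(1) = 7, and the closed form gives 7. They agree.
For the inductive step, assume it holds for an arbitrary i ≥ 1, so P(i) = i(4i^4 + i^3 - 2i^2 - i + 5).
Then P(i+1) = P(i) + (20i^4 + 44i^3 + 40i^2 + 16i + 7) = (i(4i^4 + i^3 - 2i^2 - i + 5)) + (20i^4 + 44i^3 + 40i^2 + 16i + 7).
Simplifying, P(i+1) = (i + 1)(4i^4 + 17i^3 + 25i^2 + 14i + 7) = (i+1)(4(i+1)^4 + (i+1)^3 - 2(i+1)^2 - (i+1) + 5),
which is the closed form with n = i+1.
Hence, by induction on n, the claim holds for every n ≥ 1.

P(n) = n(4n^4 + n^3 - 2n^2 - n + 5)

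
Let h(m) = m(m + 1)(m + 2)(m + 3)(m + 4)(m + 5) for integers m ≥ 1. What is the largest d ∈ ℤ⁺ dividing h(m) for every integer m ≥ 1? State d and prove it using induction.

d = 720

Computing the first values: h(1) = 720 and h(2) = 5040; gcd(720, 5040) = 720, so d ≤ 720.
We prove 720 | m(m + 1)(m + 2)(m + 3)(m + 4)(m + 5) for all m ≥ 1 by induction on m.
For the base case m = 1: h(1) = 720 = 720·(1), so 720 | h(1).
For the inductive step, assume it holds for an arbitrary k ≥ 1, i.e. 720 | h(k). Then
h(k+1) − h(k) = (k+1)·(k+2)·(k+3)·(k+4)·(k+5)·(k+6) − k·(k+1)·(k+2)·(k+3)·(k+4)·(k+5) = (k+1)·(k+2)·(k+3)·(k+4)·(k+5)·[(k+6) − k] = 6·(k+1)·(k+2)·(k+3)·(k+4)·(k+5). The product of 5 consecutive integers is divisible by (5)! = 120, so h(k+1) − h(k) is divisible by 6·120 = 720. By the inductive hypothesis 720 | h(k), hence 720 | h(k+1).
By the principle of mathematical induction, the result holds for all m ≥ 1.
Therefore the largest such d is 720.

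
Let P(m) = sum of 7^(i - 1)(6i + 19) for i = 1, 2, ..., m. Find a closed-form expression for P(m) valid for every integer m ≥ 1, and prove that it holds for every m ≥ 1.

We claim P(m) = 7^m(m + 3) - 3 for all m ≥ 1.
Base step (m = 1): P(1) = 25, and the closed form gives 25. They agree.
Suppose the result is true for m = i, so P(i) = 7^i(i + 3) - 3.
Then P(i+1) = P(i) + (7^i(6i + 25)) = (7^i(i + 3) - 3) + (7^i(6i + 25)).
Simplifying, P(i+1) = 7·7^i·i + 28·7^i - 3 = 7^(i+1)((i+1) + 3) - 3,
which is the closed form with m = i+1.
By the principle of mathematical induction, the result holds for all m ≥ 1.

P(m) = 7^m(m + 3) - 3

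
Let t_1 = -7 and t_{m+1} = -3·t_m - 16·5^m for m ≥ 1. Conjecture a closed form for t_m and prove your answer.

Computing the first terms: t_1 = -7, t_2 = -59, t_3 = -223. This suggests t_m = -(-3)^m - 2·5^m.
For the base case m = 1: the formula gives -7 = -7 = t_1.
Suppose the result is true for m = p, so t_p = -(-3)^p - 2·5^p.
Then t_{p+1} = -3·t_p - 16·5^p = -3·(-(-3)^p - 2·5^p) - 16·5^p = -(-3)^(p + 1) - 2·5^(p + 1),
which is the claimed formula at m = p+1.
By the principle of mathematical induction, the result holds for all m ≥ 1.

t_m = -(-3)^m - 2·5^m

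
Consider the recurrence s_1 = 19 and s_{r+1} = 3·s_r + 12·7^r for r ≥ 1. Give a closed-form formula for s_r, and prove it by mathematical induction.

Computing the first terms: s_1 = 19, s_2 = 141, s_3 = 1011. This suggests s_r = -2·3^(r - 1) + 3·7^r.
Base case (r = 1): the formula gives 19 = 19 = s_1.
Suppose the result is true for r = p, so s_p = -2·3^(p - 1) + 3·7^p.
Then s_{p+1} = 3·s_p + 12·7^p = 3·(-2·3^(p - 1) + 3·7^p) + 12·7^p = -2·3^p + 3·7^(p + 1) = -2·3^((p+1) - 1) + 3·7^(p+1),
which is the claimed formula at r = p+1.
Hence, by induction on r, the claim holds for every r ≥ 1.

s_r = -2·3^(r - 1) + 3·7^r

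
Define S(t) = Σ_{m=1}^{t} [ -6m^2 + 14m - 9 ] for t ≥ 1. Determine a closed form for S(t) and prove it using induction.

S(t) = -t(2t^2 - 4t + 3)

We claim S(t) = -t(2t^2 - 4t + 3) for all t ≥ 1.
When t = 1: S(1) = -1, and the closed form gives -1. They agree.
Suppose the result is true for t = m, so S(m) = m(-2m^2 + 4m - 3).
Then S(m+1) = S(m) + (-6m^2 + 2m - 1) = (m(-2m^2 + 4m - 3)) + (-6m^2 + 2m - 1).
Simplifying, S(m+1) = -(m + 1)(2m^2 + 1) = -(m+1)(2(m+1)^2 - 4(m+1) + 3),
which is the closed form with t = m+1.
Hence, by induction on t, the claim holds for every t ≥ 1.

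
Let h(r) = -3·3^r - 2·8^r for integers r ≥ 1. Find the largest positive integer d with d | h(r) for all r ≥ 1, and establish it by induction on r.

d = 5

Computing the first values: h(1) = -25 and h(2) = -155; gcd(-25, -155) = 5, so d ≤ 5.
We prove 5 | -3·3^r - 2·8^r for all r ≥ 1 by induction on r.
Base step (r = 1): h(1) = -25 = 5·(-5), so 5 | h(1).
For the inductive step, assume it holds for an arbitrary i ≥ 1, i.e. 5 | h(i). Then
h(i+1) − 8·h(i) = (-3·3^(i+1) - 2·8^(i+1)) − 8·(-3·3^i - 2·8^i) = (-3)·3^i·(3 − 8) = (15)·3^i. Since 5 | h(i) by the inductive hypothesis, 5 | 8·h(i); and 5 | 15 since 15 = 5·3. Therefore 5 | h(i+1).
This completes the induction.
Therefore the largest such d is 5.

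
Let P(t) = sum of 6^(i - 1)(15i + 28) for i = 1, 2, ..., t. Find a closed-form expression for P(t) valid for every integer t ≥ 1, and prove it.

P(t) = 6^t(3t + 5) - 5

We claim P(t) = 6^t(3t + 5) - 5 for all t ≥ 1.
Base case (t = 1): P(1) = 43, and the closed form gives 43. They agree.
Inductive step: suppose the statement holds for some i ≥ 1, so P(i) = 6^i(3i + 5) - 5.
Then P(i+1) = P(i) + (6^i(15i + 43)) = (6^i(3i + 5) - 5) + (6^i(15i + 43)).
Simplifying, P(i+1) = 18·6^i·i + 48·6^i - 5 = 6^(i+1)(3(i+1) + 5) - 5,
which is the closed form with t = i+1.
By induction, the statement is established for all t ≥ 1.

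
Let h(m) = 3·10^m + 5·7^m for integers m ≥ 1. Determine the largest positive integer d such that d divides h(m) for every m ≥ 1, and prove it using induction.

Computing the first values: h(1) = 65 and h(2) = 545; gcd(65, 545) = 5, so d ≤ 5.
We prove 5 | 3·10^m + 5·7^m for all m ≥ 1 by induction on m.
Base step (m = 1): h(1) = 65 = 5·(13), so 5 | h(1).
Inductive step: assume the claim holds for m = r, i.e. 5 | h(r). Then
h(r+1) − 10·h(r) = (3·10^(r+1) + 5·7^(r+1)) − 10·(3·10^r + 5·7^r) = (5)·7^r·(7 − 10) = (-15)·7^r. Since 5 | h(r) by the inductive hypothesis, 5 | 10·h(r); and 5 | -15 since -15 = 5·-3. Therefore 5 | h(r+1).
This completes the induction.
Therefore the largest such d is 5.

d = 5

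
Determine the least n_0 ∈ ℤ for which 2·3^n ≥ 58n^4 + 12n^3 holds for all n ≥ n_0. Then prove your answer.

At n = 12: 1062882 < 1223424, so the inequality fails and n_0 ≥ 13. We prove 2·3^n ≥ 58n^4 + 12n^3 for all n ≥ 13.
When n = 13: 2·3^n = 3188646 and 58n^4 + 12n^3 = 1682902, so 3188646 ≥ 1682902.
For the inductive step, assume it holds for an arbitrary j ≥ 13, so 2·3^j ≥ 58j^4 + 12j^3.
Then 2·3^(j + 1) = 3·(2·3^j) ≥ 3·(58j^4 + 12j^3).
Also, for j ≥ 13 we have 3·(58j^4 + 12j^3) ≥ 58(j+1)^4 + 12(j+1)^3, since 3·(58j^4 + 12j^3) − (58(j+1)^4 + 12(j+1)^3) = 116j^4 - 208j^3 - 384j^2 - 268j - 70, which is nonnegative for all j ≥ 13.
Combining, 2·3^(j + 1) ≥ 58(j+1)^4 + 12(j+1)^3.
By induction, the statement is established for all n ≥ 13.
Hence the smallest such n_0 is 13.

n_0 = 13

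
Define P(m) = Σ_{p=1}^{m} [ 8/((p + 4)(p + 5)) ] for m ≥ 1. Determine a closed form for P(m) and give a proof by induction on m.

P(m) = 8m/(5(m + 5))

We claim P(m) = 8m/(5(m + 5)) for all m ≥ 1.
Base case (m = 1): P(1) = 4/15, and the closed form gives 4/15. They agree.
Suppose the result is true for m = p, so P(p) = 8p/(5(p + 5)).
Then P(p+1) = P(p) + (8/((p + 5)(p + 6))) = (8p/(5(p + 5))) + (8/((p + 5)(p + 6))).
Simplifying, P(p+1) = 8(p + 1)/(5(p + 6)) = 8(p+1)/(5((p+1) + 5)),
which is the closed form with m = p+1.
By the principle of mathematical induction, the result holds for all m ≥ 1.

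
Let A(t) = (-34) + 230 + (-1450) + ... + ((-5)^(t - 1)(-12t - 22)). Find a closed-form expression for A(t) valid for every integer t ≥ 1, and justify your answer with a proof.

A(t) = 2(-5)^t(t + 2) - 4

We claim A(t) = 2(-5)^t(t + 2) - 4 for all t ≥ 1.
When t = 1: A(1) = -34, and the closed form gives -34. They agree.
Suppose the result is true for t = i, so A(i) = 2(-5)^i(i + 2) - 4.
Then A(i+1) = A(i) + ((-5)^i(-12i - 34)) = (2(-5)^i(i + 2) - 4) + ((-5)^i(-12i - 34)).
Simplifying, A(i+1) = -10(-5)^i·i - 30(-5)^i - 4 = 2(-5)^(i+1)((i+1) + 2) - 4,
which is the closed form with t = i+1.
Hence, by induction on t, the claim holds for every t ≥ 1.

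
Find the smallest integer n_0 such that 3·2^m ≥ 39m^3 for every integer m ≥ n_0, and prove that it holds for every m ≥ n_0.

At m = 15: 98304 < 131625, so the inequality fails and n_0 ≥ 16. We prove 3·2^m ≥ 39m^3 for all m ≥ 16.
When m = 16: 3·2^m = 196608 and 39m^3 = 159744, so 196608 ≥ 159744.
For the inductive step, assume it holds for an arbitrary j ≥ 16, so 3·2^j ≥ 39j^3.
Then 3·2^(j + 1) = 2·(3·2^j) ≥ 2·(39j^3).
Also, for j ≥ 16 we have 2·(39j^3) ≥ 39(j+1)^3, since 2 ≥ (1 + 1/j)^3 for all j ≥ 16.
Combining, 3·2^(j + 1) ≥ 39(j+1)^3.
This completes the induction.
Hence the smallest such n_0 is 16.

n_0 = 16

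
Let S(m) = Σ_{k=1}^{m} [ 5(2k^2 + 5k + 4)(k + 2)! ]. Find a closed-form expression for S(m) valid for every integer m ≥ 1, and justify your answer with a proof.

We claim S(m) = (10m + 5)(m + 3)! - 30 for all m ≥ 1.
Base step (m = 1): S(1) = 330, and the closed form gives 330. They agree.
Inductive step: suppose the statement holds for some k ≥ 1, so S(k) = (10k + 5)(k + 3)! - 30.
Then S(k+1) = S(k) + (5(2k^2 + 9k + 11)(k + 3)!) = ((10k + 5)(k + 3)! - 30) + (5(2k^2 + 9k + 11)(k + 3)!).
Simplifying, S(k+1) = (10(k+1) + 5)((k+1) + 3)! - 30,
which is the closed form with m = k+1.
Hence, by induction on m, the claim holds for every m ≥ 1.

S(m) = (10m + 5)(m + 3)! - 30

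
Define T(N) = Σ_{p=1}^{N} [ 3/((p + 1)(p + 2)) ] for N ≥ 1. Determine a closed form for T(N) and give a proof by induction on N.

T(N) = 3N/(2(N + 2))

We claim T(N) = 3N/(2(N + 2)) for all N ≥ 1.
For the base case N = 1: T(1) = 1/2, and the closed form gives 1/2. They agree.
Inductive step: assume the claim holds for N = p, so T(p) = 3p/(2(p + 2)).
Then T(p+1) = T(p) + (3/((p + 2)(p + 3))) = (3p/(2(p + 2))) + (3/((p + 2)(p + 3))).
Simplifying, T(p+1) = 3(p + 1)/(2(p + 3)) = 3(p+1)/(2((p+1) + 2)),
which is the closed form with N = p+1.
By the principle of mathematical induction, the result holds for all N ≥ 1.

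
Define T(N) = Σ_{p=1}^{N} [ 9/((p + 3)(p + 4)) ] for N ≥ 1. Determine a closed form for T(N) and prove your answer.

We claim T(N) = 9N/(4(N + 4)) for all N ≥ 1.
Base case (N = 1): T(1) = 9/20, and the closed form gives 9/20. They agree.
Suppose the result is true for N = p, so T(p) = 9p/(4(p + 4)).
Then T(p+1) = T(p) + (9/((p + 4)(p + 5))) = (9p/(4(p + 4))) + (9/((p + 4)(p + 5))).
Simplifying, T(p+1) = 9(p + 1)/(4(p + 5)) = 9(p+1)/(4((p+1) + 4)),
which is the closed form with N = p+1.
By induction, the statement is established for all N ≥ 1.

T(N) = 9N/(4(N + 4))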